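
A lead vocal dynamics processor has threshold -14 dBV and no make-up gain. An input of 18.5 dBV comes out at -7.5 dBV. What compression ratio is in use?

Input overshoot = 18.5 − (-14) = 32.5 dB; output overshoot = -7.5 − (-14) = 6.5 dB.
Ratio = 32.5 / 6.5 = 5.

5:1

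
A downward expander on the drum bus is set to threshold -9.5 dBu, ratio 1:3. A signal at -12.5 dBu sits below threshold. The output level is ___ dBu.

-18.5 dBu

Undershoot = (-9.5) − (-12.5) = 3 dB.
At 1:3, that expands to 9 dB under threshold.
Output = -9.5 − 9 = -18.5 dBu.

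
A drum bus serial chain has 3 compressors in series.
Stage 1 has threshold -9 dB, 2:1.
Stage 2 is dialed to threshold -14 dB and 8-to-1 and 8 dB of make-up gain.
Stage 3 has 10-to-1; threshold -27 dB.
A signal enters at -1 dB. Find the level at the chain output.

Stage 1: -1 dB is 8 dB over -9 dB; at 2:1 that becomes 4 dB over, giving -5 dB.
Stage 2: overshoot 9 dB → 9/8 = 1.125 dB → -12.875 dB; +8 dB make-up → -4.875 dB.
Stage 3: 22.125 dB above -27 dB, reduced 10:1 to 2.2125 dB above → -24.7875 dB.

-24.7875 dB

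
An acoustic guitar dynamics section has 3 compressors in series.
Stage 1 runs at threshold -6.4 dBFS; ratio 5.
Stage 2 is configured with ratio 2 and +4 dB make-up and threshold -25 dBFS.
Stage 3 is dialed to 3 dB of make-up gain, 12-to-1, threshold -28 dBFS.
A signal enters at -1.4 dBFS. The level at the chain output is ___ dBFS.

-23.6 dBFS

Stage 1: 5 dB above -6.4 dBFS, reduced 5:1 to 1 dB above → -5.4 dBFS.
Stage 2: 19.6 dB above -25 dBFS, reduced 2:1 to 9.8 dB above → -15.2 dBFS; +4 dB make-up → -11.2 dBFS.
Stage 3: overshoot 16.8 dB → 16.8/12 = 1.4 dB → -26.6 dBFS; +3 dB make-up → -23.6 dBFS.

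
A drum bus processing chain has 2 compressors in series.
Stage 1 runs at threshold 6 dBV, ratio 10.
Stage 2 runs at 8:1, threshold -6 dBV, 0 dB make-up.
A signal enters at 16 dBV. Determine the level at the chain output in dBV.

-4.375 dBV

Stage 1: 10 dB above 6 dBV, reduced 10:1 to 1 dB above → 7 dBV.
Stage 2: overshoot 13 dB → 13/8 = 1.625 dB → -4.375 dBV.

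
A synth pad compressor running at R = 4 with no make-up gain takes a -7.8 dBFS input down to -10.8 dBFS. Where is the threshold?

-11.8 dBFS

Let T be the threshold. Output overshoot = (input overshoot)/R, so -10.8 − T = (-7.8 − T)/4.
4·(-10.8 − T) = -7.8 − T → 3·T = -43.2 − (-7.8) = -35.4.
T = -35.4/3 = -11.8 dBFS.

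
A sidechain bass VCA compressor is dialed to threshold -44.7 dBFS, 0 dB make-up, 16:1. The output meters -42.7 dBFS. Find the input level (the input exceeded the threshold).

-12.7 dBFS

That's 2 dB above the -44.7 dBFS threshold.
Undo the ratio: input overshoot = 2 × 16 = 32 dB, giving input = -12.7 dBFS.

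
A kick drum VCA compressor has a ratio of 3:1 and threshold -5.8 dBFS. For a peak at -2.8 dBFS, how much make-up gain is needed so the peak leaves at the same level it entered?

Without make-up, output = threshold + overshoot/3 = -5.8 + 1 = -4.8 dBFS.
Gap to target: 2 dB.

2 dB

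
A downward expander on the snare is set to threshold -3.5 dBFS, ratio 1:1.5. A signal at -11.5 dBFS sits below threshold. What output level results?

Undershoot = (-3.5) − (-11.5) = 8 dB.
At 1:1.5, that expands to 12 dB under threshold.
Output = -3.5 − 12 = -15.5 dBFS.

-15.5 dBFS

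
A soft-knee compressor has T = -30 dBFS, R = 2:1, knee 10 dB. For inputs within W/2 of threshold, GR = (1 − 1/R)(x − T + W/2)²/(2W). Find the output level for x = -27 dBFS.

-28.6 dBFS

x − T + W/2 = -27 − (-30) + 5 = 8.
GR = (1 − 1/2) × 8² / 20 = 0.5 × 64 / 20 = 1.6 dB.
Output = -27 − 1.6 = -28.6 dBFS.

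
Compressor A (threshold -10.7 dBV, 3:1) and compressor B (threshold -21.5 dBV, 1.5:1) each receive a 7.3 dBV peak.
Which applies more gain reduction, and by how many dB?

A: overshoot 18 dB → output overshoot 6 dB → GR 12 dB.
B: overshoot 28.8 dB → output overshoot 19.2 dB → GR 9.6 dB.
A reduces 2.4 dB more.

A, by 2.4 dB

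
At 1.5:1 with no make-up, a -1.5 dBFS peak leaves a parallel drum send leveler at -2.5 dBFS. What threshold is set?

Input is 3 dB above T (since output overshoot × R = input overshoot: (-2.5 − T)·1.5 = -1.5 − T gives T = -4.5 dBFS).
Check: -4.5 + (-1.5 − (-4.5))/1.5 = -4.5 + 2 = -2.5 dBFS. ✓

-4.5 dBFS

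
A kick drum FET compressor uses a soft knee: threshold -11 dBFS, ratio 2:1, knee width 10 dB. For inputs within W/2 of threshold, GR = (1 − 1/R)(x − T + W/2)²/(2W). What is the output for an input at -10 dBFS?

x − T + W/2 = -10 − (-11) + 5 = 6.
GR = (1 − 1/2) × 6² / 20 = 0.5 × 36 / 20 = 0.9 dB.
Output = -10 − 0.9 = -10.9 dBFS.

-10.9 dBFS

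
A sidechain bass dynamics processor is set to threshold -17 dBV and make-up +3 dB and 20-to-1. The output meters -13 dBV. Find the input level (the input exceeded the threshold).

Before make-up, the level was -13 − 3 = -16 dBV.
That's 1 dB above the -17 dBV threshold.
Before 20:1 compression the overshoot was 1 × 20 = 20 dB, so input = -17 + 20 = 3 dBV.

3 dBV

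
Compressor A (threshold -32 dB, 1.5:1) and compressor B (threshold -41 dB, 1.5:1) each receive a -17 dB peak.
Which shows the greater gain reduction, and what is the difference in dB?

B, by 3 dB

A: overshoot 15 dB → output overshoot 10 dB → GR 5 dB.
B: overshoot 24 dB → output overshoot 16 dB → GR 8 dB.
Difference: 3 dB in favour of B.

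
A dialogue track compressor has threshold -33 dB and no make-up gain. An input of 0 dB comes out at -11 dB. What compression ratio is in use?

Input overshoot = 0 − (-33) = 33 dB; output overshoot = -11 − (-33) = 22 dB.
Ratio = 33 / 22 = 1.5.

1.5:1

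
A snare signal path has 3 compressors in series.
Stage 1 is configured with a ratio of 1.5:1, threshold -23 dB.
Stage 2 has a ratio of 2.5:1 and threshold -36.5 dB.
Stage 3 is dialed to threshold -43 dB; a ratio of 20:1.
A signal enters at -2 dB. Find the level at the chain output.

Stage 1: -2 dB is 21 dB over -23 dB; at 1.5:1 that becomes 14 dB over, giving -9 dB.
Stage 2: -9 dB is 27.5 dB over -36.5 dB; at 2.5:1 that becomes 11 dB over, giving -25.5 dB.
Stage 3: 17.5 dB above -43 dB, reduced 20:1 to 0.875 dB above → -42.125 dB.

-42.125 dB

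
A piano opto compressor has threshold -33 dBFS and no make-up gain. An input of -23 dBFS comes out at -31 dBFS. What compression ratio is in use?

5:1

Input overshoot = -23 − (-33) = 10 dB; output overshoot = -31 − (-33) = 2 dB.
Ratio = 10 / 2 = 5.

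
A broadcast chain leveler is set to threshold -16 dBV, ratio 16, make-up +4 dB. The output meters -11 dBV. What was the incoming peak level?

0 dBV

Remove make-up: -11 − 4 = -15 dBV.
That's 1 dB above the -16 dBV threshold.
Input overshoot = R × output overshoot = 16 dB → input = -16 + 16 = 0 dBV.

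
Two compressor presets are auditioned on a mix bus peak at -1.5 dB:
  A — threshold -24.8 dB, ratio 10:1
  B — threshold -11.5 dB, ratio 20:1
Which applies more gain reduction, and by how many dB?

A: GR = 23.3 − 23.3/10 = 20.97 dB.
B: GR = 10 − 10/20 = 9.5 dB.
Difference: 11.47 dB in favour of A.

A, by 11.47 dB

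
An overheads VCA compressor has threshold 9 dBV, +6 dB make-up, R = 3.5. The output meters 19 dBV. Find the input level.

Stripping the +6 dB make-up gives 13 dBV at the gain stage.
Post-compression overshoot = 13 − 9 = 4 dB.
Before 3.5:1 compression the overshoot was 4 × 3.5 = 14 dB, so input = 9 + 14 = 23 dBV.

23 dBV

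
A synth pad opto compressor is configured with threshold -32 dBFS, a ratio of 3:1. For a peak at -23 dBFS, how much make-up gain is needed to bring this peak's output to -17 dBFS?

Overshoot 9 dB → 9/3 = 3 dB after compression, so the compressed level is -32 + 3 = -29 dBFS.
Make-up = target − compressed = -17 − (-29) = 12 dB.

12 dB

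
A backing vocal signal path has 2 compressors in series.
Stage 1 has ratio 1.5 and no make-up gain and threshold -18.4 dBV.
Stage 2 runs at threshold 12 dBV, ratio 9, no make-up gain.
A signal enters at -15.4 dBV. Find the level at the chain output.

-16.4 dBV

Stage 1: 3 dB above -18.4 dBV, reduced 1.5:1 to 2 dB above → -16.4 dBV.
Stage 2: -16.4 dBV ≤ 12 dBV, so stage 2 doesn't engage; output -16.4 dBV.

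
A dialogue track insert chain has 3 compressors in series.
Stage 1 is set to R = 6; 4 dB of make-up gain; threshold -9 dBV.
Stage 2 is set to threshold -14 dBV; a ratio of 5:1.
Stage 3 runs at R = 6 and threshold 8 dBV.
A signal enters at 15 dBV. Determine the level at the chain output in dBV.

Stage 1: 24 dB above -9 dBV, reduced 6:1 to 4 dB above → -5 dBV; +4 dB make-up → -1 dBV.
Stage 2: overshoot 13 dB → 13/5 = 2.6 dB → -11.4 dBV.
Stage 3: -11.4 dBV is at or below the 8 dBV threshold — no compression; output -11.4 dBV.

-11.4 dBV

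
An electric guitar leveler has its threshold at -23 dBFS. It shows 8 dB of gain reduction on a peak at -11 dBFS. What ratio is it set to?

3:1

Input overshoot = -11 − (-23) = 12 dB.
Output overshoot = 12 − 8 = 4 dB.
Ratio = input overshoot / output overshoot = 12 / 4 = 3.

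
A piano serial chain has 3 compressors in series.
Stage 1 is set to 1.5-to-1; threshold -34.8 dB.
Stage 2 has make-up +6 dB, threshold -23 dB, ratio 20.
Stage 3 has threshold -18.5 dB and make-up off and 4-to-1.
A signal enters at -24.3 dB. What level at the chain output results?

Stage 1: 10.5 dB above -34.8 dB, reduced 1.5:1 to 7 dB above → -27.8 dB.
Stage 2: -27.8 dB is at or below the -23 dB threshold — no compression; make-up brings it to -21.8 dB.
Stage 3: -21.8 dB is at or below the -18.5 dB threshold — no compression; output -21.8 dB.

-21.8 dB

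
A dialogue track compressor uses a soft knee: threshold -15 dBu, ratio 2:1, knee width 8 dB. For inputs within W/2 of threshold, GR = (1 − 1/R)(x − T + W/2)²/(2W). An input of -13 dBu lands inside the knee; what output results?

-14.125 dBu

x − T + W/2 = -13 − (-15) + 4 = 6.
GR = (1 − 1/2) × 6² / 16 = 0.5 × 36 / 16 = 1.125 dB.
Output = -13 − 1.125 = -14.125 dBu.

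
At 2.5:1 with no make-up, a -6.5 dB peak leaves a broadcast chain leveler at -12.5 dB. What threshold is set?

-16.5 dB

Let T be the threshold. Output overshoot = (input overshoot)/R, so -12.5 − T = (-6.5 − T)/2.5.
2.5·(-12.5 − T) = -6.5 − T → 1.5·T = -31.25 − (-6.5) = -24.75.
T = -24.75/1.5 = -16.5 dB.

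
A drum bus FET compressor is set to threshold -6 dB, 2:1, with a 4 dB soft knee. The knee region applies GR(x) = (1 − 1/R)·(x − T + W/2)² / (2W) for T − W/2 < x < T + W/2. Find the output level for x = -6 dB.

-6.25 dB

x − T + W/2 = -6 − (-6) + 2 = 2.
GR = (1 − 1/2) × 2² / 8 = 0.5 × 4 / 8 = 0.25 dB.
Output = -6 − 0.25 = -6.25 dB.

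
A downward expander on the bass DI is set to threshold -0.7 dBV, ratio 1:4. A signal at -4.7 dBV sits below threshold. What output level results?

-16.7 dBV

Undershoot = (-0.7) − (-4.7) = 4 dB.
At 1:4, that expands to 16 dB under threshold.
Output = -0.7 − 16 = -16.7 dBV.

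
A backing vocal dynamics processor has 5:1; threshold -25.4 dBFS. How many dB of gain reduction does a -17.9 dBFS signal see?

6 dB

Overshoot = -17.9 − (-25.4) = 7.5 dB.
At 5:1, output sits 7.5/5 = 1.5 dB above threshold.
Gain reduction = 7.5 − 1.5 = 6 dB.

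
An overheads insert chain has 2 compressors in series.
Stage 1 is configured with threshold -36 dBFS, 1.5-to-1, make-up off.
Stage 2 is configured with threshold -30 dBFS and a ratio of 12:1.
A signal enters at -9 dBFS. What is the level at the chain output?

Stage 1: -9 dBFS is 27 dB over -36 dBFS; at 1.5:1 that becomes 18 dB over, giving -18 dBFS.
Stage 2: overshoot 12 dB → 12/12 = 1 dB → -29 dBFS.

-29 dBFS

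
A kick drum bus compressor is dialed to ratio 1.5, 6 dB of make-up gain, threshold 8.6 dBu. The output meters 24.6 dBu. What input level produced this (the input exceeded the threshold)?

Remove make-up: 24.6 − 6 = 18.6 dBu.
Post-compression overshoot = 18.6 − 8.6 = 10 dB.
Input overshoot = R × output overshoot = 15 dB → input = 8.6 + 15 = 23.6 dBu.

23.6 dBu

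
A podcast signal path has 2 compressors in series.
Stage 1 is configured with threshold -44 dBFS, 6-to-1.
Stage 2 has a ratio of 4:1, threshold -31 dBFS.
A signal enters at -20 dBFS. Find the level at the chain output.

-40 dBFS

Stage 1: -20 dBFS is 24 dB over -44 dBFS; at 6:1 that becomes 4 dB over, giving -40 dBFS.
Stage 2: -40 dBFS ≤ -31 dBFS, so stage 2 doesn't engage; output -40 dBFS.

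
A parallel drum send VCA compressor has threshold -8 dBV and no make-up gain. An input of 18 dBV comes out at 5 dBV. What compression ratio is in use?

Input overshoot = 18 − (-8) = 26 dB; output overshoot = 5 − (-8) = 13 dB.
Ratio = 26 / 13 = 2.

2:1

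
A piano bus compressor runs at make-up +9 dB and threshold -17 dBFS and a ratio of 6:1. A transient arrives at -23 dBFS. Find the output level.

-14 dBFS

-23 dBFS is 6 dB below the -17 dBFS threshold, so no gain reduction is applied.
Make-up gain adds 9 dB: -23 + 9 = -14 dBFS.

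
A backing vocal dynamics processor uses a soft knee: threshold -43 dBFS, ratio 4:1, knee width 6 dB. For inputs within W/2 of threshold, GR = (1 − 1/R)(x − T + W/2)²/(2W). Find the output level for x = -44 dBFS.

x − T + W/2 = -44 − (-43) + 3 = 2.
GR = (1 − 1/4) × 2² / 12 = 0.75 × 4 / 12 = 0.25 dB.
Output = -44 − 0.25 = -44.25 dBFS.

-44.25 dBFS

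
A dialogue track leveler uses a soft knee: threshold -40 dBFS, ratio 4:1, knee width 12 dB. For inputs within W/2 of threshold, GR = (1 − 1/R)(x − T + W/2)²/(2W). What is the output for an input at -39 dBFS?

x − T + W/2 = -39 − (-40) + 6 = 7.
GR = (1 − 1/4) × 7² / 24 = 0.75 × 49 / 24 = 1.53125 dB.
Output = -39 − 1.53125 = -40.53125 dBFS.

-40.53125 dBFS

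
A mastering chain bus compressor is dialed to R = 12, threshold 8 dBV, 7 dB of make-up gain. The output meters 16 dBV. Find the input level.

20 dBV

Before make-up, the level was 16 − 7 = 9 dBV.
The compressed level sits 9 − 8 = 1 dB over threshold.
Input overshoot = R × output overshoot = 12 dB → input = 8 + 12 = 20 dBV.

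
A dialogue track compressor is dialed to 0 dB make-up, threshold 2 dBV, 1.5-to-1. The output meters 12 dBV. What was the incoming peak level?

17 dBV

Post-compression overshoot = 12 − 2 = 10 dB.
Input overshoot = R × output overshoot = 15 dB → input = 2 + 15 = 17 dBV.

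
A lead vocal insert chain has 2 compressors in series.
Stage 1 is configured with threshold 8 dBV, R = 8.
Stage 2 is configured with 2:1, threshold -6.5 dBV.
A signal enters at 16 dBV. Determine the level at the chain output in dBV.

1.25 dBV

Stage 1: 8 dB above 8 dBV, reduced 8:1 to 1 dB above → 9 dBV.
Stage 2: 15.5 dB above -6.5 dBV, reduced 2:1 to 7.75 dB above → 1.25 dBV.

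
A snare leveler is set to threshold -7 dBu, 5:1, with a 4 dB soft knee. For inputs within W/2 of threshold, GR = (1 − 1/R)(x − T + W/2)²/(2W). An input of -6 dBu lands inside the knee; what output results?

x − T + W/2 = -6 − (-7) + 2 = 3.
GR = (1 − 1/5) × 3² / 8 = 0.8 × 9 / 8 = 0.9 dB.
Output = -6 − 0.9 = -6.9 dBu.

-6.9 dBu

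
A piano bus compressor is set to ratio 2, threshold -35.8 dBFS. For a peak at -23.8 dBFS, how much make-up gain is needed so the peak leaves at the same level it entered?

Without make-up, output = threshold + overshoot/2 = -35.8 + 6 = -29.8 dBFS.
Gap to target: 6 dB.

6 dB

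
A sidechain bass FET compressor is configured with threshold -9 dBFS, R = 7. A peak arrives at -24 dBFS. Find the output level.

-24 dBFS is 15 dB below the -9 dBFS threshold, so no gain reduction is applied.
Output = input = -24 dBFS.

-24 dBFS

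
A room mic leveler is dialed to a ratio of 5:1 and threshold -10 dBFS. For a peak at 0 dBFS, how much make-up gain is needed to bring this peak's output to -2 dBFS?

6 dB

Without make-up, output = threshold + overshoot/5 = -10 + 2 = -8 dBFS.
Gap to target: 6 dB.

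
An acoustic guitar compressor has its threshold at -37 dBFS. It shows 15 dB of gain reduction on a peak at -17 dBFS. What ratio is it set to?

Input overshoot = -17 − (-37) = 20 dB.
Output overshoot = 20 − 15 = 5 dB.
Ratio = input overshoot / output overshoot = 20 / 5 = 4.

4:1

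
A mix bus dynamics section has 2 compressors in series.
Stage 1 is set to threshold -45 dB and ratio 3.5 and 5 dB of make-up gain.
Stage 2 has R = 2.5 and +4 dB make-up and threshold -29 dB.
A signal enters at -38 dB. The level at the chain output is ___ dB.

Stage 1: 7 dB above -45 dB, reduced 3.5:1 to 2 dB above → -43 dB; +5 dB make-up → -38 dB.
Stage 2: -38 dB ≤ -29 dB, so stage 2 doesn't engage; make-up brings it to -34 dB.

-34 dB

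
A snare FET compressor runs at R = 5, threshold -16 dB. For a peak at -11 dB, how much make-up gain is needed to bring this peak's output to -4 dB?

11 dB

Without make-up, output = threshold + overshoot/5 = -16 + 1 = -15 dB.
Gap to target: 11 dB.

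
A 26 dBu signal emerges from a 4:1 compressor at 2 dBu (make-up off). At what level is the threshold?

-6 dBu

Let T be the threshold. Output overshoot = (input overshoot)/R, so 2 − T = (26 − T)/4.
4·(2 − T) = 26 − T → 3·T = 8 − 26 = -18.
T = -18/3 = -6 dBu.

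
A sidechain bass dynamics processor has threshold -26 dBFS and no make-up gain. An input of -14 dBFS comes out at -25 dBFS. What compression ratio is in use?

Input overshoot = -14 − (-26) = 12 dB; output overshoot = -25 − (-26) = 1 dB.
Ratio = 12 / 1 = 12.

12:1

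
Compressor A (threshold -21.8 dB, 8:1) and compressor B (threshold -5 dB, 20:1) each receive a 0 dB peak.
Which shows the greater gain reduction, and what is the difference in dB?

A, by 14.325 dB

A: overshoot 21.8 dB → output overshoot 2.725 dB → GR 19.075 dB.
B: overshoot 5 dB → output overshoot 0.25 dB → GR 4.75 dB.
A reduces 14.325 dB more.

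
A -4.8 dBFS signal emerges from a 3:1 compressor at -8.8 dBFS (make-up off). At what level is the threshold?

-10.8 dBFS

Let T be the threshold. Output overshoot = (input overshoot)/R, so -8.8 − T = (-4.8 − T)/3.
3·(-8.8 − T) = -4.8 − T → 2·T = -26.4 − (-4.8) = -21.6.
T = -21.6/2 = -10.8 dBFS.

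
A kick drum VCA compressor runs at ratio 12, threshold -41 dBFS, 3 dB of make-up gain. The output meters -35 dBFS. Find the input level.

Remove make-up: -35 − 3 = -38 dBFS.
That's 3 dB above the -41 dBFS threshold.
Before 12:1 compression the overshoot was 3 × 12 = 36 dB, so input = -41 + 36 = -5 dBFS.

-5 dBFS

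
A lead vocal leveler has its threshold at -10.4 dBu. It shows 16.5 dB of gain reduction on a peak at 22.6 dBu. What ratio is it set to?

2:1

Input overshoot = 22.6 − (-10.4) = 33 dB.
Output overshoot = 33 − 16.5 = 16.5 dB.
Ratio = input overshoot / output overshoot = 33 / 16.5 = 2.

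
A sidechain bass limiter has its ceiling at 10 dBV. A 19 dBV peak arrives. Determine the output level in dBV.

10 dBV

The limiter clamps the peak to its 10 dBV ceiling.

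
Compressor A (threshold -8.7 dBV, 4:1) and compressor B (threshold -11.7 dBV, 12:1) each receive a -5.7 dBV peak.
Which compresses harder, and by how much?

B, by 3.25 dB

A: 3 dB over, compressed to 0.75 dB over, so 2.25 dB of GR.
B: 6 dB over, compressed to 0.5 dB over, so 5.5 dB of GR.
Difference: 3.25 dB in favour of B.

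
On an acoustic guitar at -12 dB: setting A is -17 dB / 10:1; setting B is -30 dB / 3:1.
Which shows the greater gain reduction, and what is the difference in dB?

A: 5 dB over, compressed to 0.5 dB over, so 4.5 dB of GR.
B: 18 dB over, compressed to 6 dB over, so 12 dB of GR.
B reduces 7.5 dB more.

B, by 7.5 dB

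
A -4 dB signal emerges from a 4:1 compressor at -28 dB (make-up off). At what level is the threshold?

Let T be the threshold. Output overshoot = (input overshoot)/R, so -28 − T = (-4 − T)/4.
4·(-28 − T) = -4 − T → 3·T = -112 − (-4) = -108.
T = -108/3 = -36 dB.

-36 dB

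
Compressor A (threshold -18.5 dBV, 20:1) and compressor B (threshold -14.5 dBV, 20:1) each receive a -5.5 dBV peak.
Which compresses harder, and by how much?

A: 13 dB over, compressed to 0.65 dB over, so 12.35 dB of GR.
B: 9 dB over, compressed to 0.45 dB over, so 8.55 dB of GR.
Difference: 3.8 dB in favour of A.

A, by 3.8 dB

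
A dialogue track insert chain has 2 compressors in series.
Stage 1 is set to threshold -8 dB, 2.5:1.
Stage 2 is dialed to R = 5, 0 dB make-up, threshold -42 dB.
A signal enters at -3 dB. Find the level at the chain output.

Stage 1: overshoot 5 dB → 5/2.5 = 2 dB → -6 dB.
Stage 2: -6 dB is 36 dB over -42 dB; at 5:1 that becomes 7.2 dB over, giving -34.8 dB.

-34.8 dB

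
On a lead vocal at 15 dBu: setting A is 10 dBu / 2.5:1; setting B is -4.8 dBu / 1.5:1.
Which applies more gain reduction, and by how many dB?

B, by 3.6 dB

A: overshoot 5 dB → output overshoot 2 dB → GR 3 dB.
B: overshoot 19.8 dB → output overshoot 13.2 dB → GR 6.6 dB.
Difference: 3.6 dB in favour of B.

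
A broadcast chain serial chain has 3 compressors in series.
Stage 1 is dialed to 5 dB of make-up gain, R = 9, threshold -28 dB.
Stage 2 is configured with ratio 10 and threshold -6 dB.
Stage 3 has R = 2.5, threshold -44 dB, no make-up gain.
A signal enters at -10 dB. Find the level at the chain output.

-34.8 dB

Stage 1: -10 dB is 18 dB over -28 dB; at 9:1 that becomes 2 dB over, giving -26 dB; +5 dB make-up → -21 dB.
Stage 2: below threshold (-21 ≤ -6); passes unchanged; output -21 dB.
Stage 3: 23 dB above -44 dB, reduced 2.5:1 to 9.2 dB above → -34.8 dB.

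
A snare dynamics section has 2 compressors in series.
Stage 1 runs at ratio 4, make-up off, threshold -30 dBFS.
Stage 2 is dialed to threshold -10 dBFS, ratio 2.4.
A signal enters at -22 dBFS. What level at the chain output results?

-28 dBFS

Stage 1: -22 dBFS is 8 dB over -30 dBFS; at 4:1 that becomes 2 dB over, giving -28 dBFS.
Stage 2: below threshold (-28 ≤ -10); passes unchanged; output -28 dBFS.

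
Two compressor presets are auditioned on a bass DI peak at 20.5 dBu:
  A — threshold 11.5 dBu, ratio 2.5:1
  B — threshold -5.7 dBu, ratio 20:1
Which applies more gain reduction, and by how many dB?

A: GR = 9 − 9/2.5 = 5.4 dB.
B: GR = 26.2 − 26.2/20 = 24.89 dB.
B applies 19.49 dB more gain reduction.

B, by 19.49 dB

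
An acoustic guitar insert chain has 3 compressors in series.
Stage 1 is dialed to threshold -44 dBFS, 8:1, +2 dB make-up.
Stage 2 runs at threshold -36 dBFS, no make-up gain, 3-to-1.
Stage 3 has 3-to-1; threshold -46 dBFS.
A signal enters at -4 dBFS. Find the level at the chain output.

-43 dBFS

Stage 1: -4 dBFS is 40 dB over -44 dBFS; at 8:1 that becomes 5 dB over, giving -39 dBFS; +2 dB make-up → -37 dBFS.
Stage 2: -37 dBFS ≤ -36 dBFS, so stage 2 doesn't engage; output -37 dBFS.
Stage 3: overshoot 9 dB → 9/3 = 3 dB → -43 dBFS.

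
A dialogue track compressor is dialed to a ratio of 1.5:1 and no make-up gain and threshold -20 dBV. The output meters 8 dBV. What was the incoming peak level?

22 dBV

The compressed level sits 8 − (-20) = 28 dB over threshold.
Input overshoot = R × output overshoot = 42 dB → input = -20 + 42 = 22 dBV.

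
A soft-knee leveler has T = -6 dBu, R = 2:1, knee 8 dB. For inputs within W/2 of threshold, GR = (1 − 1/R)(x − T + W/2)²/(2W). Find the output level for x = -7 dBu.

x − T + W/2 = -7 − (-6) + 4 = 3.
GR = (1 − 1/2) × 3² / 16 = 0.5 × 9 / 16 = 0.28125 dB.
Output = -7 − 0.28125 = -7.28125 dBu.

-7.28125 dBu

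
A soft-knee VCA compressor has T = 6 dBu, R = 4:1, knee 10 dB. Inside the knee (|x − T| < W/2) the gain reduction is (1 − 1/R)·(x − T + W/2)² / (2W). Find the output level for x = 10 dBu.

6.9625 dBu

x − T + W/2 = 10 − 6 + 5 = 9.
GR = (1 − 1/4) × 9² / 20 = 0.75 × 81 / 20 = 3.0375 dB.
Output = 10 − 3.0375 = 6.9625 dBu.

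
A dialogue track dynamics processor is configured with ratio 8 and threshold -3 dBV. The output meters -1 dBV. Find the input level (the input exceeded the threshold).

13 dBV

Post-compression overshoot = -1 − (-3) = 2 dB.
Undo the ratio: input overshoot = 2 × 8 = 16 dB, giving input = 13 dBV.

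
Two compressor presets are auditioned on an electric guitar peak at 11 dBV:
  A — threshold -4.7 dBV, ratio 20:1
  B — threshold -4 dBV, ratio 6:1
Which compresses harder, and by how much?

A, by 2.415 dB

A: GR = 15.7 − 15.7/20 = 14.915 dB.
B: GR = 15 − 15/6 = 12.5 dB.
A applies 2.415 dB more gain reduction.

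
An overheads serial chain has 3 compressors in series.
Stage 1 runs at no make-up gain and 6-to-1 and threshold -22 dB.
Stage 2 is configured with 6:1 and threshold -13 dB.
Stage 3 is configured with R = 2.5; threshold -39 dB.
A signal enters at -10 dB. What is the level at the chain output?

-31.4 dB

Stage 1: 12 dB above -22 dB, reduced 6:1 to 2 dB above → -20 dB.
Stage 2: -20 dB is at or below the -13 dB threshold — no compression; output -20 dB.
Stage 3: overshoot 19 dB → 19/2.5 = 7.6 dB → -31.4 dB.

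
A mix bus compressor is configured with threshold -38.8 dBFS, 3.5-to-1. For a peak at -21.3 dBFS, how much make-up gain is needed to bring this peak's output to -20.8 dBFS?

Without make-up, output = threshold + overshoot/3.5 = -38.8 + 5 = -33.8 dBFS.
Gap to target: 13 dB.

13 dB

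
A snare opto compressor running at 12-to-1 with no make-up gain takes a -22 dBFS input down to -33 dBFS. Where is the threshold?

-34 dBFS

Let T be the threshold. Output overshoot = (input overshoot)/R, so -33 − T = (-22 − T)/12.
12·(-33 − T) = -22 − T → 11·T = -396 − (-22) = -374.
T = -374/11 = -34 dBFS.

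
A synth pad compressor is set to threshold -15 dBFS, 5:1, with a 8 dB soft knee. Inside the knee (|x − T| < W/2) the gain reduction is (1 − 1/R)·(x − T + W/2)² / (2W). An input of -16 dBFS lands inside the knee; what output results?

x − T + W/2 = -16 − (-15) + 4 = 3.
GR = (1 − 1/5) × 3² / 16 = 0.8 × 9 / 16 = 0.45 dB.
Output = -16 − 0.45 = -16.45 dBFS.

-16.45 dBFS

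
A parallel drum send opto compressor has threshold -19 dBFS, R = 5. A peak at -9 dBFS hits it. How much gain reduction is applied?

-9 dBFS exceeds the threshold by 10 dB.
After 5:1 compression the overshoot becomes 10/5 = 2 dB.
GR = overshoot in − overshoot out = 10 − 2 = 8 dB.

8 dB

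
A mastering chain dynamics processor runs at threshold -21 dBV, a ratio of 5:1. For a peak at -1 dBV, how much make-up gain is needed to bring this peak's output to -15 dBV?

2 dB

The peak compresses to -21 + 20/5 = -17 dBV.
To reach -15 dBV requires -15 − (-17) = 2 dB of make-up.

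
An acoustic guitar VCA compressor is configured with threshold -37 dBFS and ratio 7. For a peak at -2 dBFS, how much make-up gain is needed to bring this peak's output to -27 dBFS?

5 dB

The peak compresses to -37 + 35/7 = -32 dBFS.
To reach -27 dBFS requires -27 − (-32) = 5 dB of make-up.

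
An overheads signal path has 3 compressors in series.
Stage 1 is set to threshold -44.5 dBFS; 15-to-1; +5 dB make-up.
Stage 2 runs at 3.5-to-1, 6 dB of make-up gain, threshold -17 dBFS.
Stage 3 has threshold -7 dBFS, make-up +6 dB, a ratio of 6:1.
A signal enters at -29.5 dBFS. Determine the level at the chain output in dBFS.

Stage 1: 15 dB above -44.5 dBFS, reduced 15:1 to 1 dB above → -43.5 dBFS; +5 dB make-up → -38.5 dBFS.
Stage 2: -38.5 dBFS ≤ -17 dBFS, so stage 2 doesn't engage; make-up brings it to -32.5 dBFS.
Stage 3: below threshold (-32.5 ≤ -7); passes unchanged; make-up brings it to -26.5 dBFS.

-26.5 dBFS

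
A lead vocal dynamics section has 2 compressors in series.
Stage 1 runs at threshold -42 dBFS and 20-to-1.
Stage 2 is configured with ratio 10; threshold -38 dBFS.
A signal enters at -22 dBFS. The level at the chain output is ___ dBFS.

Stage 1: 20 dB above -42 dBFS, reduced 20:1 to 1 dB above → -41 dBFS.
Stage 2: below threshold (-41 ≤ -38); passes unchanged; output -41 dBFS.

-41 dBFS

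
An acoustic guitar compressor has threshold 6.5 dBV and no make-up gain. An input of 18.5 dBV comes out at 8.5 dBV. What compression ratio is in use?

6:1

Input overshoot = 18.5 − 6.5 = 12 dB; output overshoot = 8.5 − 6.5 = 2 dB.
Ratio = 12 / 2 = 6.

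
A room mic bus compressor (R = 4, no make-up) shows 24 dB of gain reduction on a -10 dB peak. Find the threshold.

Input is 32 dB above T (since output overshoot × R = input overshoot: (-34 − T)·4 = -10 − T gives T = -42 dB).
Check: -42 + (-10 − (-42))/4 = -42 + 8 = -34 dB. ✓

-42 dB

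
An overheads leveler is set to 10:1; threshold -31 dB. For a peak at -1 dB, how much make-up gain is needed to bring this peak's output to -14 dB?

14 dB

Without make-up, output = threshold + overshoot/10 = -31 + 3 = -28 dB.
Gap to target: 14 dB.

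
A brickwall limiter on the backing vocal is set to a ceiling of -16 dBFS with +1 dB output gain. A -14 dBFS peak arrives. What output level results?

-15 dBFS

At ∞:1, everything above -16 dBFS is held at the ceiling.
Output gain then adds 1 dB: -16 + 1 = -15 dBFS.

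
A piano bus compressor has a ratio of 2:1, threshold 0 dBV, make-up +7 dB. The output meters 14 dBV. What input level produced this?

Remove make-up: 14 − 7 = 7 dBV.
Post-compression overshoot = 7 − 0 = 7 dB.
Before 2:1 compression the overshoot was 7 × 2 = 14 dB, so input = 0 + 14 = 14 dBV.

14 dBV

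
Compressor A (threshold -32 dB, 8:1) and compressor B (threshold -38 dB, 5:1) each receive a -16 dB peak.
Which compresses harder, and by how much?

A: 16 dB over, compressed to 2 dB over, so 14 dB of GR.
B: 22 dB over, compressed to 4.4 dB over, so 17.6 dB of GR.
B applies 3.6 dB more gain reduction.

B, by 3.6 dB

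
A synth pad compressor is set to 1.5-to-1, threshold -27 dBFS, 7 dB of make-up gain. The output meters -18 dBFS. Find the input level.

Before make-up, the level was -18 − 7 = -25 dBFS.
That's 2 dB above the -27 dBFS threshold.
Before 1.5:1 compression the overshoot was 2 × 1.5 = 3 dB, so input = -27 + 3 = -24 dBFS.

-24 dBFS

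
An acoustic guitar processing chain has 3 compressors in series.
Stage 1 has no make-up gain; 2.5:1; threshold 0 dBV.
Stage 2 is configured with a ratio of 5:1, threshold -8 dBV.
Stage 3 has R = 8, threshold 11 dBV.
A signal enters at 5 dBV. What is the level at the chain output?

-6 dBV

Stage 1: overshoot 5 dB → 5/2.5 = 2 dB → 2 dBV.
Stage 2: overshoot 10 dB → 10/5 = 2 dB → -6 dBV.
Stage 3: -6 dBV is at or below the 11 dBV threshold — no compression; output -6 dBV.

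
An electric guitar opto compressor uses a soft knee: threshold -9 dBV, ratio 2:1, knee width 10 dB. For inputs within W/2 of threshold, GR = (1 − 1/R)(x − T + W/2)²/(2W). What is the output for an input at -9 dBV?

-9.625 dBV

x − T + W/2 = -9 − (-9) + 5 = 5.
GR = (1 − 1/2) × 5² / 20 = 0.5 × 25 / 20 = 0.625 dB.
Output = -9 − 0.625 = -9.625 dBV.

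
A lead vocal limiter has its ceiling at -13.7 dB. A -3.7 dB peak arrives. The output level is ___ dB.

-13.7 dB

A brickwall limiter is an ∞:1 compressor: any input above the ceiling is clamped to -13.7 dB.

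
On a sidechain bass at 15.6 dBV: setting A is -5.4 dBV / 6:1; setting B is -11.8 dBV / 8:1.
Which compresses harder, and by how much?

B, by 6.475 dB

A: GR = 21 − 21/6 = 17.5 dB.
B: GR = 27.4 − 27.4/8 = 23.975 dB.
B applies 6.475 dB more gain reduction.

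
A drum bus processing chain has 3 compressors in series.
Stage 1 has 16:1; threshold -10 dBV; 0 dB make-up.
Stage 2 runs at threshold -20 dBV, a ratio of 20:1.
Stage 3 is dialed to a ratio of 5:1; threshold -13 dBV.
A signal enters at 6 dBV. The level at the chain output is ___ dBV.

-19.45 dBV

Stage 1: overshoot 16 dB → 16/16 = 1 dB → -9 dBV.
Stage 2: overshoot 11 dB → 11/20 = 0.55 dB → -19.45 dBV.
Stage 3: below threshold (-19.45 ≤ -13); passes unchanged; output -19.45 dBV.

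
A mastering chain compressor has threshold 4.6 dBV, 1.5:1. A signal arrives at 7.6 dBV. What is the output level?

6.6 dBV

7.6 dBV sits 3 dB over threshold.
The 3 dB excess becomes 2 dB after 1.5:1 reduction.
That puts the output at 6.6 dBV.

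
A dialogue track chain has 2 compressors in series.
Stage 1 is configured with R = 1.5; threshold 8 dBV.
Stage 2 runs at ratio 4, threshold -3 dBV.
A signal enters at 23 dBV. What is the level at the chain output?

Stage 1: 23 dBV is 15 dB over 8 dBV; at 1.5:1 that becomes 10 dB over, giving 18 dBV.
Stage 2: 18 dBV is 21 dB over -3 dBV; at 4:1 that becomes 5.25 dB over, giving 2.25 dBV.

2.25 dBV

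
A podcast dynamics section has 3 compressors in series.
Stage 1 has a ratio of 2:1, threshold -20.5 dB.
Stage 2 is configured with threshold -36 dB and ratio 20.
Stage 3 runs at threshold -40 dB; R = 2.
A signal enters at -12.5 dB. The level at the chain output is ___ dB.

Stage 1: -12.5 dB is 8 dB over -20.5 dB; at 2:1 that becomes 4 dB over, giving -16.5 dB.
Stage 2: overshoot 19.5 dB → 19.5/20 = 0.975 dB → -35.025 dB.
Stage 3: 4.975 dB above -40 dB, reduced 2:1 to 2.4875 dB above → -37.5125 dB.

-37.5125 dB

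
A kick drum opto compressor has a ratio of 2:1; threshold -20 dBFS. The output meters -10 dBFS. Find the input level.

0 dBFS

That's 10 dB above the -20 dBFS threshold.
Before 2:1 compression the overshoot was 10 × 2 = 20 dB, so input = -20 + 20 = 0 dBFS.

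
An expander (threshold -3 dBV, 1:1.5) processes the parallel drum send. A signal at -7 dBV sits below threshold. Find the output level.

-9 dBV

Below threshold, a 1:1.5 expander applies gain = (1.5−1)×(T − x) of attenuation.
(1.5−1) × 4 = 2 dB, so output = -7 − 2 = -9 dBV.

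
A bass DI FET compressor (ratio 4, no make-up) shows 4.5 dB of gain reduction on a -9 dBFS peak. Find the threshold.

Input is 6 dB above T (since output overshoot × R = input overshoot: (-13.5 − T)·4 = -9 − T gives T = -15 dBFS).
Check: -15 + (-9 − (-15))/4 = -15 + 1.5 = -13.5 dBFS. ✓

-15 dBFS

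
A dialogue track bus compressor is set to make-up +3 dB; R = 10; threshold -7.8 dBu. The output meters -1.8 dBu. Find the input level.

Stripping the +3 dB make-up gives -4.8 dBu at the gain stage.
The compressed level sits -4.8 − (-7.8) = 3 dB over threshold.
Input overshoot = R × output overshoot = 30 dB → input = -7.8 + 30 = 22.2 dBu.

22.2 dBu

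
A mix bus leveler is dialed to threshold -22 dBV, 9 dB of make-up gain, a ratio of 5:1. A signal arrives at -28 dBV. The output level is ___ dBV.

-28 dBV is 6 dB below the -22 dBV threshold, so no gain reduction is applied.
Make-up gain adds 9 dB: -28 + 9 = -19 dBV.

-19 dBV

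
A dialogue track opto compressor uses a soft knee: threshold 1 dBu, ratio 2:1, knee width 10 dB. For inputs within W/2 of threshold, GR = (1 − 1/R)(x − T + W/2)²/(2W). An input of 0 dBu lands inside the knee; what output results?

-0.4 dBu

x − T + W/2 = 0 − 1 + 5 = 4.
GR = (1 − 1/2) × 4² / 20 = 0.5 × 16 / 20 = 0.4 dB.
Output = 0 − 0.4 = -0.4 dBu.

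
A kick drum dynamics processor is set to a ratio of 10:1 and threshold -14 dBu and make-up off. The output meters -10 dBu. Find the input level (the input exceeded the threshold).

That's 4 dB above the -14 dBu threshold.
Input overshoot = R × output overshoot = 40 dB → input = -14 + 40 = 26 dBu.

26 dBu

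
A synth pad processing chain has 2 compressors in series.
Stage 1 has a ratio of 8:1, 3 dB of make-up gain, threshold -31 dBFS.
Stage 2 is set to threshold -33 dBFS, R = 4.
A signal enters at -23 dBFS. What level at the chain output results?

-31.5 dBFS

Stage 1: 8 dB above -31 dBFS, reduced 8:1 to 1 dB above → -30 dBFS; +3 dB make-up → -27 dBFS.
Stage 2: overshoot 6 dB → 6/4 = 1.5 dB → -31.5 dBFS.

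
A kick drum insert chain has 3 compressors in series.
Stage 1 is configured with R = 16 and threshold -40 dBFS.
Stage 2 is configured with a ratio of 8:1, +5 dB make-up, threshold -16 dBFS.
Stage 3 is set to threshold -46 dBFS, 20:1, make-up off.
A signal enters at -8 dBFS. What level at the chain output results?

-45.35 dBFS

Stage 1: overshoot 32 dB → 32/16 = 2 dB → -38 dBFS.
Stage 2: -38 dBFS ≤ -16 dBFS, so stage 2 doesn't engage; make-up brings it to -33 dBFS.
Stage 3: overshoot 13 dB → 13/20 = 0.65 dB → -45.35 dBFS.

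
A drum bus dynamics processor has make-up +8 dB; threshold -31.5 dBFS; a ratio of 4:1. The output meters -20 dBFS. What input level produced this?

-17.5 dBFS

Remove make-up: -20 − 8 = -28 dBFS.
That's 3.5 dB above the -31.5 dBFS threshold.
Undo the ratio: input overshoot = 3.5 × 4 = 14 dB, giving input = -17.5 dBFS.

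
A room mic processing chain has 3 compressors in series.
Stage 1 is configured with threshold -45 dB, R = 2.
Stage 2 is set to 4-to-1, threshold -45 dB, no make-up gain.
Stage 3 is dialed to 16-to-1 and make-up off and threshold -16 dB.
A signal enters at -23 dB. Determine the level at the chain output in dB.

Stage 1: overshoot 22 dB → 22/2 = 11 dB → -34 dB.
Stage 2: overshoot 11 dB → 11/4 = 2.75 dB → -42.25 dB.
Stage 3: below threshold (-42.25 ≤ -16); passes unchanged; output -42.25 dB.

-42.25 dB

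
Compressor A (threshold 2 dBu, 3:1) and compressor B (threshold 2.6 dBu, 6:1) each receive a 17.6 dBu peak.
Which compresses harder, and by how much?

A: 15.6 dB over, compressed to 5.2 dB over, so 10.4 dB of GR.
B: 15 dB over, compressed to 2.5 dB over, so 12.5 dB of GR.
Difference: 2.1 dB in favour of B.

B, by 2.1 dB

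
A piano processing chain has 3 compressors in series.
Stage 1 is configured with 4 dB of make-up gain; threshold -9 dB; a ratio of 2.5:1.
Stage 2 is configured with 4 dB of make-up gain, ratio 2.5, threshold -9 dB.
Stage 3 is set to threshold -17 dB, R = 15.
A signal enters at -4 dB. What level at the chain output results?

Stage 1: overshoot 5 dB → 5/2.5 = 2 dB → -7 dB; +4 dB make-up → -3 dB.
Stage 2: overshoot 6 dB → 6/2.5 = 2.4 dB → -6.6 dB; +4 dB make-up → -2.6 dB.
Stage 3: overshoot 14.4 dB → 14.4/15 = 0.96 dB → -16.04 dB.

-16.04 dB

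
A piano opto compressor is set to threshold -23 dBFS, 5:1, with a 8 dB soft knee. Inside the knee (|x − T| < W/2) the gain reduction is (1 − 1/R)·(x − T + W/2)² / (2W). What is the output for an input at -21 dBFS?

x − T + W/2 = -21 − (-23) + 4 = 6.
GR = (1 − 1/5) × 6² / 16 = 0.8 × 36 / 16 = 1.8 dB.
Output = -21 − 1.8 = -22.8 dBFS.

-22.8 dBFS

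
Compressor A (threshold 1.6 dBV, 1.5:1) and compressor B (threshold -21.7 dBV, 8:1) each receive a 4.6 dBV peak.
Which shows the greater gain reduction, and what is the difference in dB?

A: GR = 3 − 3/1.5 = 1 dB.
B: GR = 26.3 − 26.3/8 = 23.0125 dB.
Difference: 22.0125 dB in favour of B.

B, by 22.0125 dB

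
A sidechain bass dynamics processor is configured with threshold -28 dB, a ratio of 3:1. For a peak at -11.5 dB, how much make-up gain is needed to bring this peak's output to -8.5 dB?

14 dB

Overshoot 16.5 dB → 16.5/3 = 5.5 dB after compression, so the compressed level is -28 + 5.5 = -22.5 dB.
Make-up = target − compressed = -8.5 − (-22.5) = 14 dB.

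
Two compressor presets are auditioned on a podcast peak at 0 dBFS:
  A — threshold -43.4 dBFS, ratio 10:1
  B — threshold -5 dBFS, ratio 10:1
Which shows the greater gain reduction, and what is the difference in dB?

A: GR = 43.4 − 43.4/10 = 39.06 dB.
B: GR = 5 − 5/10 = 4.5 dB.
A applies 34.56 dB more gain reduction.

A, by 34.56 dB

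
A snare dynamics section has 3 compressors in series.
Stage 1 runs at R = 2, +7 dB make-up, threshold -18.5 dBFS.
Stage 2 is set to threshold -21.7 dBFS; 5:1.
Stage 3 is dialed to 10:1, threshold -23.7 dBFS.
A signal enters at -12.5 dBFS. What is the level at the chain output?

-23.236 dBFS

Stage 1: -12.5 dBFS is 6 dB over -18.5 dBFS; at 2:1 that becomes 3 dB over, giving -15.5 dBFS; +7 dB make-up → -8.5 dBFS.
Stage 2: 13.2 dB above -21.7 dBFS, reduced 5:1 to 2.64 dB above → -19.06 dBFS.
Stage 3: overshoot 4.64 dB → 4.64/10 = 0.464 dB → -23.236 dBFS.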